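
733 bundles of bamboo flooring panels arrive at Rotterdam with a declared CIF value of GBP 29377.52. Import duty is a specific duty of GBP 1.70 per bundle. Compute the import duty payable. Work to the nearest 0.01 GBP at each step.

Import duty = 733 × 1.70 = 1246.10

Import duty: GBP 1246.10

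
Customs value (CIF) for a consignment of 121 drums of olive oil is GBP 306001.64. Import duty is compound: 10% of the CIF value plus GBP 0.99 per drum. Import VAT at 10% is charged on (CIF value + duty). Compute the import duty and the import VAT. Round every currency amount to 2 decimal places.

Ad valorem component: 306001.64 × 10% = 30600.16
Specific component: 121 × 0.99 = 119.79
Import duty = 30600.16 + 119.79 = 30719.95
VAT base = CIF + duty = 306001.64 + 30719.95 = 336721.59
Import VAT = 336721.59 × 10% = 33672.16

Import duty: GBP 30719.95; import VAT: GBP 33672.16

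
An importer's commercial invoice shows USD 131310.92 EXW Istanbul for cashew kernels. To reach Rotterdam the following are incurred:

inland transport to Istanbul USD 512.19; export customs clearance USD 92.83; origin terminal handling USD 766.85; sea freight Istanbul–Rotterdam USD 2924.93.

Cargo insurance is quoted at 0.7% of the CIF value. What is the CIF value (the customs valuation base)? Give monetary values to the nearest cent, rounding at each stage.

Let C be the CIF value. C = EXW price + pre-shipment costs + freight + 0.7% × C
C − 0.7% × C = 131310.92 + 512.19 + 92.83 + 766.85 + 2924.93
0.993 × C = 135607.72
C = 135607.72 / 0.993 = 136563.67
Insurance premium = 0.7% × 136563.67 = 955.95

CIF value: USD 136563.67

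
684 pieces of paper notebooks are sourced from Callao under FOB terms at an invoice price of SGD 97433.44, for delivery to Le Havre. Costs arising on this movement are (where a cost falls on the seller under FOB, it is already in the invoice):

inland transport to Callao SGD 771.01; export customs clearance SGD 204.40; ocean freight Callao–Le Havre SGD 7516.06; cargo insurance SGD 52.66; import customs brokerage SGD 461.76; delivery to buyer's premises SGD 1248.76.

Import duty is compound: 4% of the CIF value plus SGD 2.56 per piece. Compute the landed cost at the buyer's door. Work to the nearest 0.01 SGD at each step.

Total landed cost: SGD 112663.81

FOB: the seller bears costs until goods are on board at the origin port; the buyer bears freight, insurance and all costs thereafter.
Already in the invoice (seller's account under FOB): inland to port, export clearance — exclude.
CIF value = FOB price + freight + insurance = 97433.44 + 7516.06 + 52.66 = 105002.16
Ad valorem component: 105002.16 × 4% = 4200.09
Specific component: 684 × 2.56 = 1751.04
Import duty = 4200.09 + 1751.04 = 5951.13
Buyer bears: freight 7516.06 + insurance 52.66 + brokerage 461.76 + delivery 1248.76 + duty 5951.13 = 15230.37
Landed cost = invoice 97433.44 + 15230.37 = 112663.81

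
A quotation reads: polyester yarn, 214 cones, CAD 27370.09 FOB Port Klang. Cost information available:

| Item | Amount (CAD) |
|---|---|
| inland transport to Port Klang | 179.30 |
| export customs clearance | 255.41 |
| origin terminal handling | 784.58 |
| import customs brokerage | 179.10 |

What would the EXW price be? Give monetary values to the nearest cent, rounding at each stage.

Not relevant to the conversion: brokerage — on the buyer under both terms; not part of either seller's price.
From FOB to EXW, the seller no longer bears: inland to port, export clearance, origin terminal.
EXW price = 27370.09 − 179.30 − 255.41 − 784.58 = 26150.80

EXW price: CAD 26150.80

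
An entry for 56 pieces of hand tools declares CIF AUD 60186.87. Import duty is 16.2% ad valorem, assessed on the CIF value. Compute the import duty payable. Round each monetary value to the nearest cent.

Import duty: AUD 9750.27

Import duty = 60186.87 × 16.2% = 9750.27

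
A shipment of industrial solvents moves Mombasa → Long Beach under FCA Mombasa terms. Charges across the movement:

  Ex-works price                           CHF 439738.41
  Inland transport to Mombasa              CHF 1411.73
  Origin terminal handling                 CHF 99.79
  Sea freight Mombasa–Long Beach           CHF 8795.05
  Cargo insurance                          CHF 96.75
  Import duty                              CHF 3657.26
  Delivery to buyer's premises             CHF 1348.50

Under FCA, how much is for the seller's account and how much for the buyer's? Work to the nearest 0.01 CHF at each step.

Seller: CHF 441150.14; buyer: CHF 13997.35

FCA: the seller delivers export-cleared goods to the carrier; the buyer bears costs from that point.
Seller's account: goods 439738.41 + inland to port 1411.73 = 441150.14
Buyer's account: origin terminal 99.79 + freight 8795.05 + insurance 96.75 + duty 3657.26 + delivery 1348.50 = 13997.35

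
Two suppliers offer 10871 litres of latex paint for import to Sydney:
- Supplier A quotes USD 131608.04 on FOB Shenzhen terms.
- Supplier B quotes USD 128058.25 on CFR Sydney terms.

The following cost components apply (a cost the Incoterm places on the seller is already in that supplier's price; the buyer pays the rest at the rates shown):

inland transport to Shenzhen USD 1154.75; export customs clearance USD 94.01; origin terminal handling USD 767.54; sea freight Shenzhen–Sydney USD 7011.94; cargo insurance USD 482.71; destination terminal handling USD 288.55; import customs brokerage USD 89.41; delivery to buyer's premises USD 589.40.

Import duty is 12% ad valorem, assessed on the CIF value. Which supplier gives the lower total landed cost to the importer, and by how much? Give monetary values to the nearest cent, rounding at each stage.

Supplier B is cheaper by USD 11829.13

Supplier A (FOB):
CIF value = FOB price + freight + insurance = 131608.04 + 7011.94 + 482.71 = 139102.69
Import duty = 139102.69 × 12% = 16692.32
Buyer bears (A): 7011.94 + 482.71 + 288.55 + 89.41 + 589.40 = 8462.01
Landed cost (A) = invoice 131608.04 + 8462.01 + duty 16692.32 = 156762.37
Supplier B (CFR):
CIF value = CFR price + insurance = 128058.25 + 482.71 = 128540.96
Import duty = 128540.96 × 12% = 15424.92
Buyer bears (B): 482.71 + 288.55 + 89.41 + 589.40 = 1450.07
Landed cost (B) = invoice 128058.25 + 1450.07 + duty 15424.92 = 144933.24
Difference = |156762.37 − 144933.24| = 11829.13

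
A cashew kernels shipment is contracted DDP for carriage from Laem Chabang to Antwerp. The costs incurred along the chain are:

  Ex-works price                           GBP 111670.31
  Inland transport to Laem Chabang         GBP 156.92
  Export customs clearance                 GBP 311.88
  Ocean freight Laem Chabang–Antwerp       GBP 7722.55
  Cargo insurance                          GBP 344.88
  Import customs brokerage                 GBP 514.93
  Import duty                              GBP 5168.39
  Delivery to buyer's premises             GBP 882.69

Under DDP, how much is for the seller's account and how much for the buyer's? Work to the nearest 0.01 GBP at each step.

DDP: the seller bears all costs including import duty.
Seller's account: goods 111670.31 + inland to port 156.92 + export clearance 311.88 + freight 7722.55 + insurance 344.88 + brokerage 514.93 + duty 5168.39 + delivery 882.69 = 126772.55
Buyer's account: 0.00

Seller: GBP 126772.55; buyer: GBP 0.00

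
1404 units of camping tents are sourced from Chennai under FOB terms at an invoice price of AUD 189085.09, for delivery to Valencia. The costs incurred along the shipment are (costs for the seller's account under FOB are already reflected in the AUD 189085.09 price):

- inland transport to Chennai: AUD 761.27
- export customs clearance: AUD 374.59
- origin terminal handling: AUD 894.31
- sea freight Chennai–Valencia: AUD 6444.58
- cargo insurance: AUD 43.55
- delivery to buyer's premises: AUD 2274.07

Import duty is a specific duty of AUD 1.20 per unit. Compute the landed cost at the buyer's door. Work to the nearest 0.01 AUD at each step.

Total landed cost: AUD 199532.09

FOB: the seller bears costs until goods are on board at the origin port; the buyer bears freight, insurance and all costs thereafter.
Already in the invoice (seller's account under FOB): inland to port, export clearance, origin terminal — exclude.
CIF value = FOB price + freight + insurance = 189085.09 + 6444.58 + 43.55 = 195573.22
Import duty = 1404 × 1.20 = 1684.80
Buyer bears: freight 6444.58 + insurance 43.55 + delivery 2274.07 + duty 1684.80 = 10447.00
Landed cost = invoice 189085.09 + 10447.00 = 199532.09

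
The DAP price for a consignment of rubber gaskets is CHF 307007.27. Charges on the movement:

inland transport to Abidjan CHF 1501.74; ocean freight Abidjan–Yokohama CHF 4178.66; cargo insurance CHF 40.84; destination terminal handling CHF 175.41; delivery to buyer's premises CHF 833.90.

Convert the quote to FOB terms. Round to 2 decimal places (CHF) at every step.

Not relevant to the conversion: inland to port — on the seller under both DAP and FOB; already in the DAP price and stays in the FOB price.
From DAP to FOB, the seller no longer bears: freight, insurance, destination terminal, delivery.
FOB price = 307007.27 − 4178.66 − 40.84 − 175.41 − 833.90 = 301778.46

FOB price: CHF 301778.46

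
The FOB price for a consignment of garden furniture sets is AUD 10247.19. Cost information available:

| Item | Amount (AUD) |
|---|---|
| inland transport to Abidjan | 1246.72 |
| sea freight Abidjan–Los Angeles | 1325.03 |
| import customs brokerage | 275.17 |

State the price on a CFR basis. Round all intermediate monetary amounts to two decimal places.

CFR price: AUD 11572.22

Not relevant to the conversion: inland to port — on the seller under both FOB and CFR; already in the FOB price and stays in the CFR price. brokerage — on the buyer under both terms; not part of either seller's price.
From FOB to CFR, the seller additionally bears: freight.
CFR price = 10247.19 + 1325.03 = 11572.22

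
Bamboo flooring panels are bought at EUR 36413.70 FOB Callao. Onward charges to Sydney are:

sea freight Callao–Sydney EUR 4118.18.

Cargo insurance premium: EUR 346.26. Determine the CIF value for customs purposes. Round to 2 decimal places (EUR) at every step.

CIF value: EUR 40878.14

CIF = FOB price + freight + insurance
CIF = 36413.70 + 4118.18 + 346.26 = 40878.14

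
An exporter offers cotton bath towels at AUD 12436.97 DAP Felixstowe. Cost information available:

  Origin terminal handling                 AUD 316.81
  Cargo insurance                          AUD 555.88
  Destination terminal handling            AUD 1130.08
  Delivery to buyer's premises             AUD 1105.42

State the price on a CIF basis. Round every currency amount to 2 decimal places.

CIF price: AUD 10201.47

Not relevant to the conversion: insurance, origin terminal — on the seller under both DAP and CIF; already in the DAP price and stays in the CIF price.
From DAP to CIF, the seller no longer bears: destination terminal, delivery.
CIF price = 12436.97 − 1130.08 − 1105.42 = 10201.47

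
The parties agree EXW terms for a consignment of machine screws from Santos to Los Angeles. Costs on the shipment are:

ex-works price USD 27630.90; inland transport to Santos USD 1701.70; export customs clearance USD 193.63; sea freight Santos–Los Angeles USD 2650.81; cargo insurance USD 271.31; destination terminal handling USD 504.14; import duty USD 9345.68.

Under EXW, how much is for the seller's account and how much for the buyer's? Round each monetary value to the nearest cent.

Seller: USD 27630.90; buyer: USD 14667.27

EXW: the seller makes goods available at their premises; the buyer bears all onward costs.
Seller's account: goods 27630.90 = 27630.90
Buyer's account: inland to port 1701.70 + export clearance 193.63 + freight 2650.81 + insurance 271.31 + destination terminal 504.14 + duty 9345.68 = 14667.27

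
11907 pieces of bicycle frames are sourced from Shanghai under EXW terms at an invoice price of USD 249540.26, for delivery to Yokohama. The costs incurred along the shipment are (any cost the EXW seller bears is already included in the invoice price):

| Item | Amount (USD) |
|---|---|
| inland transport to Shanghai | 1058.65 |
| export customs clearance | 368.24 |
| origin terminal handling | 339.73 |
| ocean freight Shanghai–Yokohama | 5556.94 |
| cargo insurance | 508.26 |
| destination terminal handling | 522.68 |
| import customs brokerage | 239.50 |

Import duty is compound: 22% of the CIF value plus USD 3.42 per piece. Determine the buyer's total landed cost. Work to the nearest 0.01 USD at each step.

EXW: the seller makes goods available at their premises; the buyer bears all onward costs.
CIF value = EXW price + inland to port + export clearance + origin terminal + freight + insurance = 249540.26 + 1058.65 + 368.24 + 339.73 + 5556.94 + 508.26 = 257372.08
Ad valorem component: 257372.08 × 22% = 56621.86
Specific component: 11907 × 3.42 = 40721.94
Import duty = 56621.86 + 40721.94 = 97343.80
Buyer bears: inland to port 1058.65 + export clearance 368.24 + origin terminal 339.73 + freight 5556.94 + insurance 508.26 + destination terminal 522.68 + brokerage 239.50 + duty 97343.80 = 105937.80
Landed cost = invoice 249540.26 + 105937.80 = 355478.06

Total landed cost: USD 355478.06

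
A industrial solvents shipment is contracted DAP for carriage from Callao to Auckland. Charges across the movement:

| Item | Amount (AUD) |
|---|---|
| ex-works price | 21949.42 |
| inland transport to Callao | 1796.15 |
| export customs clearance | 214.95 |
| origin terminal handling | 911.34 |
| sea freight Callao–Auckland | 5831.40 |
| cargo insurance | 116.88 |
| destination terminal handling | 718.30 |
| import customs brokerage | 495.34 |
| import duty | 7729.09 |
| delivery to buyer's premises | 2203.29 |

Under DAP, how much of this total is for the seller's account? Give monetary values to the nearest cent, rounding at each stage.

Seller's account: AUD 33741.73

DAP: the seller bears all costs to the named destination except import duty and clearance.
Seller's account: goods 21949.42 + inland to port 1796.15 + export clearance 214.95 + origin terminal 911.34 + freight 5831.40 + insurance 116.88 + destination terminal 718.30 + delivery 2203.29 = 33741.73
Buyer's account: brokerage 495.34 + duty 7729.09 = 8224.43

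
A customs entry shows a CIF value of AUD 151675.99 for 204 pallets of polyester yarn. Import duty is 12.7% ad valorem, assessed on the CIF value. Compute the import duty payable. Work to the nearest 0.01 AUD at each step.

Import duty: AUD 19262.85

Import duty = 151675.99 × 12.7% = 19262.85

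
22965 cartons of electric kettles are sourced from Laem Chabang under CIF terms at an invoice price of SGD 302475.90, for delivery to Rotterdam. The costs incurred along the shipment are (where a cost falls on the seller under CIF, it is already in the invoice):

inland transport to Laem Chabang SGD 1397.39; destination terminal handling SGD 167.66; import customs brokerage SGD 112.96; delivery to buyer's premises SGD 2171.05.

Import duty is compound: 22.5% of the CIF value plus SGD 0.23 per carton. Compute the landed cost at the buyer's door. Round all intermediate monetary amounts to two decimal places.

Total landed cost: SGD 378266.60

CIF: the seller pays costs through ocean freight and marine insurance to the destination port.
Already in the invoice (seller's account under CIF): inland to port — exclude.
The CIF price already equals the CIF value: 302475.90
Ad valorem component: 302475.90 × 22.5% = 68057.08
Specific component: 22965 × 0.23 = 5281.95
Import duty = 68057.08 + 5281.95 = 73339.03
Buyer bears: destination terminal 167.66 + brokerage 112.96 + delivery 2171.05 + duty 73339.03 = 75790.70
Landed cost = invoice 302475.90 + 75790.70 = 378266.60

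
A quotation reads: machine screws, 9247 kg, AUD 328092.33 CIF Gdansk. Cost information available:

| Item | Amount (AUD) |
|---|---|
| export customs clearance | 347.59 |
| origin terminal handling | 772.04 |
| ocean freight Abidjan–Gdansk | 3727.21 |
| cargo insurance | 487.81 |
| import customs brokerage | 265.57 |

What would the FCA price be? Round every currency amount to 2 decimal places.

FCA price: AUD 323105.27

Not relevant to the conversion: export clearance — on the seller under both CIF and FCA; already in the CIF price and stays in the FCA price. brokerage — on the buyer under both terms; not part of either seller's price.
From CIF to FCA, the seller no longer bears: origin terminal, freight, insurance.
FCA price = 328092.33 − 772.04 − 3727.21 − 487.81 = 323105.27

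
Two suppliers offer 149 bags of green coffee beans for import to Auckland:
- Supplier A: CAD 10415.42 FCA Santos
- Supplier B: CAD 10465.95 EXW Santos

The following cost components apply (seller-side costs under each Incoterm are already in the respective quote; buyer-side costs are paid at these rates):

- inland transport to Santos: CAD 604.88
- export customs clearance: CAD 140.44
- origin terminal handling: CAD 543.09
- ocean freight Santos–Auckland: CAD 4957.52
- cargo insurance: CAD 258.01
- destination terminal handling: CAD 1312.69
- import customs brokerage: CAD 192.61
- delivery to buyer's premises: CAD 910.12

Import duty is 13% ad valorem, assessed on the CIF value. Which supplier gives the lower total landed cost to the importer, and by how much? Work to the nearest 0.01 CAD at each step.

Supplier A (FCA):
CIF value = FCA price + origin terminal + freight + insurance = 10415.42 + 543.09 + 4957.52 + 258.01 = 16174.04
Import duty = 16174.04 × 13% = 2102.63
Buyer bears (A): 543.09 + 4957.52 + 258.01 + 1312.69 + 192.61 + 910.12 = 8174.04
Landed cost (A) = invoice 10415.42 + 8174.04 + duty 2102.63 = 20692.09
Supplier B (EXW):
CIF value = EXW price + inland to port + export clearance + origin terminal + freight + insurance = 10465.95 + 604.88 + 140.44 + 543.09 + 4957.52 + 258.01 = 16969.89
Import duty = 16969.89 × 13% = 2206.09
Buyer bears (B): 604.88 + 140.44 + 543.09 + 4957.52 + 258.01 + 1312.69 + 192.61 + 910.12 = 8919.36
Landed cost (B) = invoice 10465.95 + 8919.36 + duty 2206.09 = 21591.40
Difference = |20692.09 − 21591.40| = 899.31

Supplier A is cheaper by CAD 899.31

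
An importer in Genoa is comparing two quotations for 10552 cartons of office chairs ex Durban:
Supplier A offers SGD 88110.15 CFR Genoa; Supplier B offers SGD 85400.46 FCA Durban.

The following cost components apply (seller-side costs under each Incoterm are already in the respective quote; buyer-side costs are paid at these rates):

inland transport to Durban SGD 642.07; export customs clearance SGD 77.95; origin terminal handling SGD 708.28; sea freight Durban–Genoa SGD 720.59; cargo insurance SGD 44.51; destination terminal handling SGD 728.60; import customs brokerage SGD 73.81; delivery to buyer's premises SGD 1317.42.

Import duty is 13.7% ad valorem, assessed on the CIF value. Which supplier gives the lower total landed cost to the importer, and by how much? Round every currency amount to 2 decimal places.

Supplier B is cheaper by SGD 1456.29

Supplier A (CFR):
CIF value = CFR price + insurance = 88110.15 + 44.51 = 88154.66
Import duty = 88154.66 × 13.7% = 12077.19
Buyer bears (A): 44.51 + 728.60 + 73.81 + 1317.42 = 2164.34
Landed cost (A) = invoice 88110.15 + 2164.34 + duty 12077.19 = 102351.68
Supplier B (FCA):
CIF value = FCA price + origin terminal + freight + insurance = 85400.46 + 708.28 + 720.59 + 44.51 = 86873.84
Import duty = 86873.84 × 13.7% = 11901.72
Buyer bears (B): 708.28 + 720.59 + 44.51 + 728.60 + 73.81 + 1317.42 = 3593.21
Landed cost (B) = invoice 85400.46 + 3593.21 + duty 11901.72 = 100895.39
Difference = |102351.68 − 100895.39| = 1456.29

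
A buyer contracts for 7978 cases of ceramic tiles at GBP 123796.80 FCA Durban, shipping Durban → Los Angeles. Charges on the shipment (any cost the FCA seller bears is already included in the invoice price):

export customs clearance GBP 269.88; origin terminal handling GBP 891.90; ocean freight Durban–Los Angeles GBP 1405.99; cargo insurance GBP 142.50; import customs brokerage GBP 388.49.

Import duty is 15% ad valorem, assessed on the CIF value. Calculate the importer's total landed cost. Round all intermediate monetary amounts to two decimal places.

Total landed cost: GBP 145561.26

FCA: the seller delivers export-cleared goods to the carrier; the buyer bears costs from that point.
Already in the invoice (seller's account under FCA): export clearance — exclude.
CIF value = FCA price + origin terminal + freight + insurance = 123796.80 + 891.90 + 1405.99 + 142.50 = 126237.19
Import duty = 126237.19 × 15% = 18935.58
Buyer bears: origin terminal 891.90 + freight 1405.99 + insurance 142.50 + brokerage 388.49 + duty 18935.58 = 21764.46
Landed cost = invoice 123796.80 + 21764.46 = 145561.26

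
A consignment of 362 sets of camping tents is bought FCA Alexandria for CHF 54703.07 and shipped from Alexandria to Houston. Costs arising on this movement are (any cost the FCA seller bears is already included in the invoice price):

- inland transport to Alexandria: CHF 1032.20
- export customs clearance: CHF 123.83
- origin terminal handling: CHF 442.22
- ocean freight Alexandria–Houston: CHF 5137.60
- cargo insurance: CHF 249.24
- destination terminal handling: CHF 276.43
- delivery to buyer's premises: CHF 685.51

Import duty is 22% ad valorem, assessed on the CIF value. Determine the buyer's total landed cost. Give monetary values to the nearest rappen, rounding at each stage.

Total landed cost: CHF 74811.14

FCA: the seller delivers export-cleared goods to the carrier; the buyer bears costs from that point.
Already in the invoice (seller's account under FCA): inland to port, export clearance — exclude.
CIF value = FCA price + origin terminal + freight + insurance = 54703.07 + 442.22 + 5137.60 + 249.24 = 60532.13
Import duty = 60532.13 × 22% = 13317.07
Buyer bears: origin terminal 442.22 + freight 5137.60 + insurance 249.24 + destination terminal 276.43 + delivery 685.51 + duty 13317.07 = 20108.07
Landed cost = invoice 54703.07 + 20108.07 = 74811.14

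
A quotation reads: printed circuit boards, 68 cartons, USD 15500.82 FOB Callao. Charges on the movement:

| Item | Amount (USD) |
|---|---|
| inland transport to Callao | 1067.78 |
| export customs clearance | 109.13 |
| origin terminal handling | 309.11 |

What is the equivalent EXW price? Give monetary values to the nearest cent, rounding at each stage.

EXW price: USD 14014.80

From FOB to EXW, the seller no longer bears: inland to port, export clearance, origin terminal.
EXW price = 15500.82 − 1067.78 − 109.13 − 309.11 = 14014.80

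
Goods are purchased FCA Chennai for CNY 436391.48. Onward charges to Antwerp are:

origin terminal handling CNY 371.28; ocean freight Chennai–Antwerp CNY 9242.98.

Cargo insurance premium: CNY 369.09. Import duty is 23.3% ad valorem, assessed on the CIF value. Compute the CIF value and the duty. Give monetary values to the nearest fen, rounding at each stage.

CIF value: CNY 446374.83; import duty: CNY 104005.34

CIF = FCA price + pre-shipment costs + freight + insurance
CIF = 436391.48 + 371.28 + 9242.98 + 369.09 = 446374.83
Import duty = 446374.83 × 23.3% = 104005.34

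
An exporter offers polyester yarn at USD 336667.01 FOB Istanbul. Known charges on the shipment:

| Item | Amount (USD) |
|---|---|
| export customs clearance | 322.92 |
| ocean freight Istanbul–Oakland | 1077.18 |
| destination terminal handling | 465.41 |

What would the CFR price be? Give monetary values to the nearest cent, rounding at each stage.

Not relevant to the conversion: export clearance — on the seller under both FOB and CFR; already in the FOB price and stays in the CFR price. destination terminal — on the buyer under both terms; not part of either seller's price.
From FOB to CFR, the seller additionally bears: freight.
CFR price = 336667.01 + 1077.18 = 337744.19

CFR price: USD 337744.19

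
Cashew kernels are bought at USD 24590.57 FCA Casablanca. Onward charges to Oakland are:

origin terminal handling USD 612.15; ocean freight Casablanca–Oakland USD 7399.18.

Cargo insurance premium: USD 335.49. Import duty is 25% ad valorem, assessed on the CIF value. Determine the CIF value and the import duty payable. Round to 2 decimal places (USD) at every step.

CIF = FCA price + pre-shipment costs + freight + insurance
CIF = 24590.57 + 612.15 + 7399.18 + 335.49 = 32937.39
Import duty = 32937.39 × 25% = 8234.35

CIF value: USD 32937.39; import duty: USD 8234.35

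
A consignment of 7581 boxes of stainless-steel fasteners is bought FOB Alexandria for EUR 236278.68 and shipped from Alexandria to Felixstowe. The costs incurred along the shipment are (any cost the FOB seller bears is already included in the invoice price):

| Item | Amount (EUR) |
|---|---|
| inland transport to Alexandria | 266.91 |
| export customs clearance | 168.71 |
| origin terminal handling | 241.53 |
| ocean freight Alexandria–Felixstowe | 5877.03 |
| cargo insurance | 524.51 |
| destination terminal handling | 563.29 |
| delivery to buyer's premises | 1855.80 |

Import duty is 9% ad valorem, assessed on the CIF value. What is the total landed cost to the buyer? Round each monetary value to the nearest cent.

Total landed cost: EUR 266940.53

FOB: the seller bears costs until goods are on board at the origin port; the buyer bears freight, insurance and all costs thereafter.
Already in the invoice (seller's account under FOB): inland to port, export clearance, origin terminal — exclude.
CIF value = FOB price + freight + insurance = 236278.68 + 5877.03 + 524.51 = 242680.22
Import duty = 242680.22 × 9% = 21841.22
Buyer bears: freight 5877.03 + insurance 524.51 + destination terminal 563.29 + delivery 1855.80 + duty 21841.22 = 30661.85
Landed cost = invoice 236278.68 + 30661.85 = 266940.53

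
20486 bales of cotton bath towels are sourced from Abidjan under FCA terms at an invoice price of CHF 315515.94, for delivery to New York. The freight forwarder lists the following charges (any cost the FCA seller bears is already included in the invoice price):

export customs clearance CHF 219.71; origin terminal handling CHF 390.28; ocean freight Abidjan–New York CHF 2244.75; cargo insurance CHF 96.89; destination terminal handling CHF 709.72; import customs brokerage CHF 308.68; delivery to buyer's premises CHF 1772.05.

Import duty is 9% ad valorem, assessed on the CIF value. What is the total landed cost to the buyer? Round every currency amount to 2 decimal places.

Total landed cost: CHF 349680.62

FCA: the seller delivers export-cleared goods to the carrier; the buyer bears costs from that point.
Already in the invoice (seller's account under FCA): export clearance — exclude.
CIF value = FCA price + origin terminal + freight + insurance = 315515.94 + 390.28 + 2244.75 + 96.89 = 318247.86
Import duty = 318247.86 × 9% = 28642.31
Buyer bears: origin terminal 390.28 + freight 2244.75 + insurance 96.89 + destination terminal 709.72 + brokerage 308.68 + delivery 1772.05 + duty 28642.31 = 34164.68
Landed cost = invoice 315515.94 + 34164.68 = 349680.62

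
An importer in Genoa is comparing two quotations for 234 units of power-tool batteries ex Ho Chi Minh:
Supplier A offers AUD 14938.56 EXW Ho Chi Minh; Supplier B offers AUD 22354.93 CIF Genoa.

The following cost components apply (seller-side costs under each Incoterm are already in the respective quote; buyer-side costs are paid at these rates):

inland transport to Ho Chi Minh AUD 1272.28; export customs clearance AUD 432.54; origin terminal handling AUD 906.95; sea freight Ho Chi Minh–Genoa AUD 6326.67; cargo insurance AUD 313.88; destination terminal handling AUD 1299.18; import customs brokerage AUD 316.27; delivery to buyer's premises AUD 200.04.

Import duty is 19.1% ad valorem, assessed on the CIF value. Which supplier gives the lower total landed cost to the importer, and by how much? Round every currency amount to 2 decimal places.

Supplier A (EXW):
CIF value = EXW price + inland to port + export clearance + origin terminal + freight + insurance = 14938.56 + 1272.28 + 432.54 + 906.95 + 6326.67 + 313.88 = 24190.88
Import duty = 24190.88 × 19.1% = 4620.46
Buyer bears (A): 1272.28 + 432.54 + 906.95 + 6326.67 + 313.88 + 1299.18 + 316.27 + 200.04 = 11067.81
Landed cost (A) = invoice 14938.56 + 11067.81 + duty 4620.46 = 30626.83
Supplier B (CIF):
The CIF price already equals the CIF value: 22354.93
Import duty = 22354.93 × 19.1% = 4269.79
Buyer bears (B): 1299.18 + 316.27 + 200.04 = 1815.49
Landed cost (B) = invoice 22354.93 + 1815.49 + duty 4269.79 = 28440.21
Difference = |30626.83 − 28440.21| = 2186.62

Supplier B is cheaper by AUD 2186.62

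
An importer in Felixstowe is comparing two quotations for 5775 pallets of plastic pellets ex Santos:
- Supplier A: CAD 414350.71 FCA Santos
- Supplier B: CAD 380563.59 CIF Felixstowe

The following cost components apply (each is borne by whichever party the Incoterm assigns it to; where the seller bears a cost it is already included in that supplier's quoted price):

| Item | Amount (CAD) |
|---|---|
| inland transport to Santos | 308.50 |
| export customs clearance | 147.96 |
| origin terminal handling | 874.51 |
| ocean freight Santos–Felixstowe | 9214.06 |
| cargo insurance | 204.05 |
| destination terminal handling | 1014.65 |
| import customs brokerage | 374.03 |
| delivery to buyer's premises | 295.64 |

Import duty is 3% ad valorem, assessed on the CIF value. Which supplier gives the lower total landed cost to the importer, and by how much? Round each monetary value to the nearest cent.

Supplier A (FCA):
CIF value = FCA price + origin terminal + freight + insurance = 414350.71 + 874.51 + 9214.06 + 204.05 = 424643.33
Import duty = 424643.33 × 3% = 12739.30
Buyer bears (A): 874.51 + 9214.06 + 204.05 + 1014.65 + 374.03 + 295.64 = 11976.94
Landed cost (A) = invoice 414350.71 + 11976.94 + duty 12739.30 = 439066.95
Supplier B (CIF):
The CIF price already equals the CIF value: 380563.59
Import duty = 380563.59 × 3% = 11416.91
Buyer bears (B): 1014.65 + 374.03 + 295.64 = 1684.32
Landed cost (B) = invoice 380563.59 + 1684.32 + duty 11416.91 = 393664.82
Difference = |439066.95 − 393664.82| = 45402.13

Supplier B is cheaper by CAD 45402.13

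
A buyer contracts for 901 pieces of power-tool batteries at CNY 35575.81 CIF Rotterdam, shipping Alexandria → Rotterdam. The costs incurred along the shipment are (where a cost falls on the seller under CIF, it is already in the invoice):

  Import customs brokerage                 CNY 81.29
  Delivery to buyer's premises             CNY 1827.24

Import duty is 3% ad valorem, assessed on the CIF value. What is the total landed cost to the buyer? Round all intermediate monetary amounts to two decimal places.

CIF: the seller pays costs through ocean freight and marine insurance to the destination port.
The CIF price already equals the CIF value: 35575.81
Import duty = 35575.81 × 3% = 1067.27
Buyer bears: brokerage 81.29 + delivery 1827.24 + duty 1067.27 = 2975.80
Landed cost = invoice 35575.81 + 2975.80 = 38551.61

Total landed cost: CNY 38551.61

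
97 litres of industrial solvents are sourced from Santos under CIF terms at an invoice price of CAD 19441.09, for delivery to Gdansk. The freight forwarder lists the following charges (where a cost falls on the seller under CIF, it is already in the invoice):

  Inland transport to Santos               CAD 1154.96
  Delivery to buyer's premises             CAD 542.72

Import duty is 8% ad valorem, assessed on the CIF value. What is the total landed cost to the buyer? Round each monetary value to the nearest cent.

Total landed cost: CAD 21539.10

CIF: the seller pays costs through ocean freight and marine insurance to the destination port.
Already in the invoice (seller's account under CIF): inland to port — exclude.
The CIF price already equals the CIF value: 19441.09
Import duty = 19441.09 × 8% = 1555.29
Buyer bears: delivery 542.72 + duty 1555.29 = 2098.01
Landed cost = invoice 19441.09 + 2098.01 = 21539.10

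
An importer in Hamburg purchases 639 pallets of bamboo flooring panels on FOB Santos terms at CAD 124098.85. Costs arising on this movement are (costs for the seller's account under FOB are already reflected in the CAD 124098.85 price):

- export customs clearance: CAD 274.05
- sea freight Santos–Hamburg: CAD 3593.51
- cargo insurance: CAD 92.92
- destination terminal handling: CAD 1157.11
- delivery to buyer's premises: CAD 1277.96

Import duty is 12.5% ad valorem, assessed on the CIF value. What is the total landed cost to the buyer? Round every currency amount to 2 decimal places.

Total landed cost: CAD 146193.51

FOB: the seller bears costs until goods are on board at the origin port; the buyer bears freight, insurance and all costs thereafter.
Already in the invoice (seller's account under FOB): export clearance — exclude.
CIF value = FOB price + freight + insurance = 124098.85 + 3593.51 + 92.92 = 127785.28
Import duty = 127785.28 × 12.5% = 15973.16
Buyer bears: freight 3593.51 + insurance 92.92 + destination terminal 1157.11 + delivery 1277.96 + duty 15973.16 = 22094.66
Landed cost = invoice 124098.85 + 22094.66 = 146193.51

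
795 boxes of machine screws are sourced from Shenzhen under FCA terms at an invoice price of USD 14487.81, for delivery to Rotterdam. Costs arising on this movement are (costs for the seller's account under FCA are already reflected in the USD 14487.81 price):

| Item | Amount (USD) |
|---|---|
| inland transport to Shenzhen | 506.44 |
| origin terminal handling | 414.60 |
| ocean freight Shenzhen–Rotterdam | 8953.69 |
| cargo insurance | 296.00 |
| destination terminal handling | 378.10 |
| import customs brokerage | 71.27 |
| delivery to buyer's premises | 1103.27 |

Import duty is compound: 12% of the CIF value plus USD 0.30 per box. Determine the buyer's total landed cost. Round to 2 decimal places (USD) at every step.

FCA: the seller delivers export-cleared goods to the carrier; the buyer bears costs from that point.
Already in the invoice (seller's account under FCA): inland to port — exclude.
CIF value = FCA price + origin terminal + freight + insurance = 14487.81 + 414.60 + 8953.69 + 296.00 = 24152.10
Ad valorem component: 24152.10 × 12% = 2898.25
Specific component: 795 × 0.30 = 238.50
Import duty = 2898.25 + 238.50 = 3136.75
Buyer bears: origin terminal 414.60 + freight 8953.69 + insurance 296.00 + destination terminal 378.10 + brokerage 71.27 + delivery 1103.27 + duty 3136.75 = 14353.68
Landed cost = invoice 14487.81 + 14353.68 = 28841.49

Total landed cost: USD 28841.49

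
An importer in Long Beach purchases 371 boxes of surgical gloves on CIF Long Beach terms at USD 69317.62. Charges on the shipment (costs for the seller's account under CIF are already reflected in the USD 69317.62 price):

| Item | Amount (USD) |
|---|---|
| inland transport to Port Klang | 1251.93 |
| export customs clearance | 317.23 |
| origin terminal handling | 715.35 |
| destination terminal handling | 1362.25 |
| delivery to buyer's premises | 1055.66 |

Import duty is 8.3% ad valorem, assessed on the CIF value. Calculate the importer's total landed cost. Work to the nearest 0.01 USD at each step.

CIF: the seller pays costs through ocean freight and marine insurance to the destination port.
Already in the invoice (seller's account under CIF): inland to port, export clearance, origin terminal — exclude.
The CIF price already equals the CIF value: 69317.62
Import duty = 69317.62 × 8.3% = 5753.36
Buyer bears: destination terminal 1362.25 + delivery 1055.66 + duty 5753.36 = 8171.27
Landed cost = invoice 69317.62 + 8171.27 = 77488.89

Total landed cost: USD 77488.89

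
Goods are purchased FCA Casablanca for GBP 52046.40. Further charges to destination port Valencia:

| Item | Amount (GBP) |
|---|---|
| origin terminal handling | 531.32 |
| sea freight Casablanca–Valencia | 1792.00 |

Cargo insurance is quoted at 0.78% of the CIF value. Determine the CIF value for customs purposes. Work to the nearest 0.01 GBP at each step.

Let C be the CIF value. C = FCA price + pre-shipment costs + freight + 0.78% × C
C − 0.78% × C = 52046.40 + 531.32 + 1792.00
0.9922 × C = 54369.72
C = 54369.72 / 0.9922 = 54797.14
Insurance premium = 0.78% × 54797.14 = 427.42

CIF value: GBP 54797.14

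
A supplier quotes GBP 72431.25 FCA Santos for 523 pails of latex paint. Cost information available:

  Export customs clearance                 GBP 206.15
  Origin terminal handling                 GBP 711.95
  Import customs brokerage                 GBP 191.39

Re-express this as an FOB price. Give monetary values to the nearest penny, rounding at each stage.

Not relevant to the conversion: export clearance — on the seller under both FCA and FOB; already in the FCA price and stays in the FOB price. brokerage — on the buyer under both terms; not part of either seller's price.
From FCA to FOB, the seller additionally bears: origin terminal.
FOB price = 72431.25 + 711.95 = 73143.20

FOB price: GBP 73143.20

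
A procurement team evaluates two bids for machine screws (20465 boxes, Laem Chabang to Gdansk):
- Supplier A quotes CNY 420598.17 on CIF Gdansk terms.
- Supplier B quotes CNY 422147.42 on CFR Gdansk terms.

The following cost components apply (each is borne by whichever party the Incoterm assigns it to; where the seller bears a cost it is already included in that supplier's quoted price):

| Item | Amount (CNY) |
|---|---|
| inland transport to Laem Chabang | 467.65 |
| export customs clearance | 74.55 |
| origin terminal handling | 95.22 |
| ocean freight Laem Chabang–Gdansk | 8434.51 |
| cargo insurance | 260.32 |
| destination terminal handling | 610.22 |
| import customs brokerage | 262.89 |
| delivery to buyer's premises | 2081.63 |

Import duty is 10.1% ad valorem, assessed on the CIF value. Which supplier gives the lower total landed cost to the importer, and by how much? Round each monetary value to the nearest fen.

Supplier A is cheaper by CNY 1992.33

Supplier A (CIF):
The CIF price already equals the CIF value: 420598.17
Import duty = 420598.17 × 10.1% = 42480.42
Buyer bears (A): 610.22 + 262.89 + 2081.63 = 2954.74
Landed cost (A) = invoice 420598.17 + 2954.74 + duty 42480.42 = 466033.33
Supplier B (CFR):
CIF value = CFR price + insurance = 422147.42 + 260.32 = 422407.74
Import duty = 422407.74 × 10.1% = 42663.18
Buyer bears (B): 260.32 + 610.22 + 262.89 + 2081.63 = 3215.06
Landed cost (B) = invoice 422147.42 + 3215.06 + duty 42663.18 = 468025.66
Difference = |466033.33 − 468025.66| = 1992.33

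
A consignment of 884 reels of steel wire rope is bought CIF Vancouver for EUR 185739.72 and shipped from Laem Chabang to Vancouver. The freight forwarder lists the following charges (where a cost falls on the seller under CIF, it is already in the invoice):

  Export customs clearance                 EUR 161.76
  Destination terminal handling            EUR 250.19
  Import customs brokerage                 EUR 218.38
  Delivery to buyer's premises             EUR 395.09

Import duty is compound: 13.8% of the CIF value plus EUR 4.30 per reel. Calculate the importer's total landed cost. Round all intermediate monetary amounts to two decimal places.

Total landed cost: EUR 216036.66

CIF: the seller pays costs through ocean freight and marine insurance to the destination port.
Already in the invoice (seller's account under CIF): export clearance — exclude.
The CIF price already equals the CIF value: 185739.72
Ad valorem component: 185739.72 × 13.8% = 25632.08
Specific component: 884 × 4.30 = 3801.20
Import duty = 25632.08 + 3801.20 = 29433.28
Buyer bears: destination terminal 250.19 + brokerage 218.38 + delivery 395.09 + duty 29433.28 = 30296.94
Landed cost = invoice 185739.72 + 30296.94 = 216036.66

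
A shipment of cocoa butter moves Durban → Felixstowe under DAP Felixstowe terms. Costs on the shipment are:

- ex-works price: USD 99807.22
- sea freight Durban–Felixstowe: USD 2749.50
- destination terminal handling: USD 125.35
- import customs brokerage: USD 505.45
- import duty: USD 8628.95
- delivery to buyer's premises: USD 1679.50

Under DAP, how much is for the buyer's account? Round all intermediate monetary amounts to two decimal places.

Buyer's account: USD 9134.40

DAP: the seller bears all costs to the named destination except import duty and clearance.
Seller's account: goods 99807.22 + freight 2749.50 + destination terminal 125.35 + delivery 1679.50 = 104361.57
Buyer's account: brokerage 505.45 + duty 8628.95 = 9134.40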